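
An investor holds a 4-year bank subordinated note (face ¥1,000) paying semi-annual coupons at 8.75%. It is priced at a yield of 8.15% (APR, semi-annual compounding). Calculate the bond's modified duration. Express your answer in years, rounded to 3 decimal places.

Periodic yield y = 0.04075. First find Macaulay duration:
  t   CF        PV=CF/(1+0.04075)^t    t·PV
  1        43.75        42.0370        42.0370
  2        43.75        40.3911        80.7821
  3        43.75        38.8096       116.4287
  4        43.75        37.2900       149.1600
  5        43.75        35.8299       179.1496
  6        43.75        34.4270       206.5622
  7        43.75        33.0791       231.5534
  8     1,043.75       758.2722     6,066.1776
  Σ                  1,020.1358     7,071.8506
P = 1,020.1358; Macaulay duration = 7,071.8506 / 1,020.1358 = 6.93226 half-year periods = 3.46613 years.
Modified duration = D_Mac / (1 + y) = 3.46613 / 1.04075 = 3.33042 years.

3.330 years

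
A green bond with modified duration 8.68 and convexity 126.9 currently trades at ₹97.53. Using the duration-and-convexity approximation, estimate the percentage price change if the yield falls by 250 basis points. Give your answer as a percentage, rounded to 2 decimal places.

+25.67%

Duration effect: -D_mod·Δy = -8.68 × (-0.025) = +0.217000
Convexity effect: ½·C·(Δy)² = 0.5 × 126.9 × (-0.025)² = +0.03965625
ΔP/P ≈ +0.217000 + 0.03965625 = +0.25665625
= +25.665625%.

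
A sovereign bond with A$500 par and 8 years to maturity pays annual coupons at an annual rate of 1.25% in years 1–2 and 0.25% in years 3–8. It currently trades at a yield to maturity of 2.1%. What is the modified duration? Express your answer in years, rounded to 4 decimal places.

Periodic yield y = 0.021. First find Macaulay duration:
  t   CF        PV=CF/(1+0.021)^t    t·PV
  1         6.25         6.1214         6.1214
  2         6.25         5.9955        11.9911
  3         1.25         1.1744         3.5233
  4         1.25         1.1503         4.6012
  5         1.25         1.1266         5.6331
  6         1.25         1.1035         6.6207
  7         1.25         1.0808         7.5653
  8       501.25       424.4714     3,395.7713
  Σ                    442.2240     3,441.8276
P = 442.2240; Macaulay duration = 3,441.8276 / 442.2240 = 7.78300 years.
Modified duration = D_Mac / (1 + y) = 7.78300 / 1.021 = 7.62291 years.

7.6229 years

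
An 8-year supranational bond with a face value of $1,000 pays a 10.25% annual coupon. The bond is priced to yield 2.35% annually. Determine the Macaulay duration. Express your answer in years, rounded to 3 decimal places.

6.294 years

Periodic yield y = 0.0235. Discount each cash flow and weight by its year:
  t   CF        PV=CF/(1+0.0235)^t    t·PV
  1       102.50       100.1466       100.1466
  2       102.50        97.8471       195.6943
  3       102.50        95.6005       286.8016
  4       102.50        93.4055       373.6220
  5       102.50        91.2609       456.3044
  6       102.50        89.1655       534.9929
  7       102.50        87.1182       609.8275
  8     1,102.50       915.5368     7,324.2947
  Σ                  1,570.0812     9,881.6839
Price P = Σ PV = 1,570.0812.
Macaulay duration = Σ(t·PV) / P = 9,881.6839 / 1,570.0812 = 6.29374 years.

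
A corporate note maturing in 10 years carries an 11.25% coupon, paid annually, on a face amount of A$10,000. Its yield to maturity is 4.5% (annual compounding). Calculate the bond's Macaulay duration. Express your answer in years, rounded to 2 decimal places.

7.18 years

Periodic yield y = 0.045. Discount each cash flow and weight by its year:
  t   CF        PV=CF/(1+0.045)^t    t·PV
  1     1,125.00     1,076.5550     1,076.5550
  2     1,125.00     1,030.1962     2,060.3924
  3     1,125.00       985.8337     2,957.5010
  4     1,125.00       943.3815     3,773.5260
  5     1,125.00       902.7574     4,513.7871
  6     1,125.00       863.8827     5,183.2962
  7     1,125.00       826.6820     5,786.7741
  8     1,125.00       791.0833     6,328.6661
  9     1,125.00       757.0175     6,813.1573
  10   11,125.00     7,163.6955    71,636.9546
  Σ                 15,341.0848   110,130.6101
Price P = Σ PV = 15,341.0848.
Macaulay duration = Σ(t·PV) / P = 110,130.6101 / 15,341.0848 = 7.17880 years.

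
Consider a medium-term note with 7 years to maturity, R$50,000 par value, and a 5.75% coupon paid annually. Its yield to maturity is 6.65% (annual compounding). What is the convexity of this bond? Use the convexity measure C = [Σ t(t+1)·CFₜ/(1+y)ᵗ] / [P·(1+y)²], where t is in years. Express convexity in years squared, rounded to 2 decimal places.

39.29

With y = 0.0665:
  t   CF        PV=CF/(1+0.0665)^t    t·PV        t(t+1)·PV
  1     2,875.00     2,695.7337     2,695.7337       5,391.4674
  2     2,875.00     2,527.6453     5,055.2906      15,165.8718
  3     2,875.00     2,370.0378     7,110.1134      28,440.4534
  4     2,875.00     2,222.2576     8,889.0306      44,445.1530
  5     2,875.00     2,083.6921    10,418.4606      62,510.7637
  6     2,875.00     1,953.7666    11,722.5999      82,058.1990
  7    52,875.00    33,691.8115   235,842.6803   1,886,741.4425
  Σ                 47,544.9447   281,733.9090   2,124,753.3508
P = 47,544.9447.
Convexity = Σ t(t+1)·PV / [P·(1+y)²] = 2,124,753.3508 / (47,544.9447 × 1.137422) = 39.29004.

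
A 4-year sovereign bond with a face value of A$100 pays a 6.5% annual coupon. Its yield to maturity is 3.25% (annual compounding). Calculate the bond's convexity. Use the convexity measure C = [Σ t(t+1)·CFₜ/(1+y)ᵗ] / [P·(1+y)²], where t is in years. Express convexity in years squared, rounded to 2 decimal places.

16.70

With y = 0.0325:
  t   CF        PV=CF/(1+0.0325)^t    t·PV        t(t+1)·PV
  1         6.50         6.2954         6.2954          12.5908
  2         6.50         6.0972        12.1945          36.5834
  3         6.50         5.9053        17.7159          70.8638
  4       106.50        93.7107       374.8430       1,874.2148
  Σ                    112.0087       411.0488       1,994.2528
P = 112.0087.
Convexity = Σ t(t+1)·PV / [P·(1+y)²] = 1,994.2528 / (112.0087 × 1.066056) = 16.70123.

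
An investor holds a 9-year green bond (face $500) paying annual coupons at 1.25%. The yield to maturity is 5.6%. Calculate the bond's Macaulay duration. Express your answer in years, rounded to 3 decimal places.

8.460 years

Periodic yield y = 0.056. Discount each cash flow and weight by its year:
  t   CF        PV=CF/(1+0.056)^t    t·PV
  1         6.25         5.9186         5.9186
  2         6.25         5.6047        11.2094
  3         6.25         5.3075        15.9224
  4         6.25         5.0260        20.1041
  5         6.25         4.7595        23.7975
  6         6.25         4.5071        27.0426
  7         6.25         4.2681        29.8766
  8         6.25         4.0417        32.3339
  9       506.25       310.0200     2,790.1804
  Σ                    349.4532     2,956.3854
Price P = Σ PV = 349.4532.
Macaulay duration = Σ(t·PV) / P = 2,956.3854 / 349.4532 = 8.46003 years.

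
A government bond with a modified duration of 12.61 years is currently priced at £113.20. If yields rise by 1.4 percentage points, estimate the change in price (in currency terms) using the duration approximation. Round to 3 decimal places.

Duration approximation: ΔP/P ≈ -D_mod · Δy = -12.61 × (+0.014) = -0.176540.
ΔP ≈ 113.20 × (-0.176540) = -19.984328.

-£19.984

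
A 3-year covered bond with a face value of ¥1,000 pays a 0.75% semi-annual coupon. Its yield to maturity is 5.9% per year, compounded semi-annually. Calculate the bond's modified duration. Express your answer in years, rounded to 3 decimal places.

2.884 years

Periodic yield y = 0.0295. First find Macaulay duration:
  t   CF        PV=CF/(1+0.0295)^t    t·PV
  1         3.75         3.6425         3.6425
  2         3.75         3.5382         7.0763
  3         3.75         3.4368        10.3104
  4         3.75         3.3383        13.3532
  5         3.75         3.2426        16.2132
  6     1,003.75       843.0774     5,058.4645
  Σ                    860.2759     5,109.0601
P = 860.2759; Macaulay duration = 5,109.0601 / 860.2759 = 5.93886 half-year periods = 2.96943 years.
Modified duration = D_Mac / (1 + y) = 2.96943 / 1.0295 = 2.88434 years.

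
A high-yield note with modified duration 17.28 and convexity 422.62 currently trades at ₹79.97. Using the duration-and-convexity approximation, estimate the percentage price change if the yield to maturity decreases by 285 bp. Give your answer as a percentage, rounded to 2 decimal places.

+66.41%

Duration effect: -D_mod·Δy = -17.28 × (-0.0285) = +0.492480
Convexity effect: ½·C·(Δy)² = 0.5 × 422.62 × (-0.0285)² = +0.1716365475
ΔP/P ≈ +0.492480 + 0.1716365475 = +0.6641165475
= +66.41165475%.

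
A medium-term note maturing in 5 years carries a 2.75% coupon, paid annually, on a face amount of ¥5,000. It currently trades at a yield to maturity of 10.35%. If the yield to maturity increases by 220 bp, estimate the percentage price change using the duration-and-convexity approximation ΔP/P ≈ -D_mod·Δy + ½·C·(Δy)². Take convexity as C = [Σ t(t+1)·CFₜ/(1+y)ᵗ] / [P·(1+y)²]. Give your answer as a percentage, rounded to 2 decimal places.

-8.79%

With y = 0.1035:
  t   CF        PV=CF/(1+0.1035)^t    t·PV        t(t+1)·PV
  1       137.50       124.6035       124.6035         249.2071
  2       137.50       112.9167       225.8333         677.5000
  3       137.50       102.3259       306.9778       1,227.9111
  4       137.50        92.7285       370.9141       1,854.5705
  5     5,137.50     3,139.7144    15,698.5721      94,191.4326
  Σ                  3,572.2891    16,726.9008      98,200.6212
P = 3,572.2891; D_Mac = 4.68240 yrs; D_mod = 4.24323 yrs; C = 22.57475.
Duration effect: -4.24323 × (+0.022) = -0.093351
Convexity effect: 0.5 × 22.57475 × (0.022)² = +0.0054631
ΔP/P ≈ -0.093351 + 0.0054631 = -0.087888 = -8.7888%.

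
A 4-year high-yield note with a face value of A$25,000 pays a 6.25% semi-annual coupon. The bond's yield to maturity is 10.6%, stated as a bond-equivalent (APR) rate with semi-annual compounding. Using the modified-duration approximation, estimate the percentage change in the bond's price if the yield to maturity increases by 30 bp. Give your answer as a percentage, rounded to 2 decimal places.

-1.02%

Periodic yield y = 0.053. Modified duration first:
  t   CF        PV=CF/(1+0.053)^t    t·PV
  1       781.25       741.9278       741.9278
  2       781.25       704.5848     1,409.1697
  3       781.25       669.1214     2,007.3642
  4       781.25       635.4429     2,541.7717
  5       781.25       603.4596     3,017.2978
  6       781.25       573.0860     3,438.5160
  7       781.25       544.2412     3,809.6885
  8    25,781.25    17,055.9927   136,447.9414
  Σ                 21,527.8564   153,413.6771
P = 21,527.8564; D_Mac = 7.12629 half-year periods = 3.56314 yrs; D_mod = 3.56314/(1+0.053) = 3.38380 yrs.
ΔP/P ≈ -D_mod · Δy = -3.38380 × (+0.003) = -0.010151 = -1.0151%.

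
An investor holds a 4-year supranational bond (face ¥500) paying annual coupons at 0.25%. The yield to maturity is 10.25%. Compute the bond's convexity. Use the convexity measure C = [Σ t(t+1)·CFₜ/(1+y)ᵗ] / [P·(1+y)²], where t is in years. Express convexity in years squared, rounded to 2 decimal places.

With y = 0.1025:
  t   CF        PV=CF/(1+0.1025)^t    t·PV        t(t+1)·PV
  1         1.25         1.1338         1.1338           2.2676
  2         1.25         1.0284         2.0568           6.1703
  3         1.25         0.9328         2.7983          11.1932
  4       501.25       339.2657     1,357.0629       6,785.3146
  Σ                    342.3607     1,363.0518       6,804.9457
P = 342.3607.
Convexity = Σ t(t+1)·PV / [P·(1+y)²] = 6,804.9457 / (342.3607 × 1.215506) = 16.35248.

16.35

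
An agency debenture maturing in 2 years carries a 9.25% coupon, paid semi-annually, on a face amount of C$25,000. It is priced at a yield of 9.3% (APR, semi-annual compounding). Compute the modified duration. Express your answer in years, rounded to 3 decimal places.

1.788 years

Periodic yield y = 0.0465. First find Macaulay duration:
  t   CF        PV=CF/(1+0.0465)^t    t·PV
  1     1,156.25     1,104.8734     1,104.8734
  2     1,156.25     1,055.7796     2,111.5593
  3     1,156.25     1,008.8673     3,026.6019
  4    26,156.25    21,808.1361    87,232.5444
  Σ                 24,977.6564    93,475.5790
P = 24,977.6564; Macaulay duration = 93,475.5790 / 24,977.6564 = 3.74237 half-year periods = 1.87118 years.
Modified duration = D_Mac / (1 + y) = 1.87118 / 1.0465 = 1.78804 years.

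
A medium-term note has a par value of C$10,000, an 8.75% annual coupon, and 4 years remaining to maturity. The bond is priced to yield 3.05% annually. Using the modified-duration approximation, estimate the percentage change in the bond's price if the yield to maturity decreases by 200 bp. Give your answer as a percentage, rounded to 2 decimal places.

Periodic yield y = 0.0305. Modified duration first:
  t   CF        PV=CF/(1+0.0305)^t    t·PV
  1       875.00       849.1024       849.1024
  2       875.00       823.9713     1,647.9425
  3       875.00       799.5839     2,398.7518
  4    10,875.00     9,643.5577    38,574.2306
  Σ                 12,116.2152    43,470.0273
P = 12,116.2152; D_Mac = 3.58776 yrs; D_mod = 3.58776/(1+0.0305) = 3.48157 yrs.
ΔP/P ≈ -D_mod · Δy = -3.48157 × (-0.02) = +0.069631 = +6.9631%.

+6.96%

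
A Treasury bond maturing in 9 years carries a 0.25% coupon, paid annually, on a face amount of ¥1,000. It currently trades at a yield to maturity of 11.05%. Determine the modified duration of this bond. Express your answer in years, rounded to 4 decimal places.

7.9598 years

Periodic yield y = 0.1105. First find Macaulay duration:
  t   CF        PV=CF/(1+0.1105)^t    t·PV
  1         2.50         2.2512         2.2512
  2         2.50         2.0272         4.0545
  3         2.50         1.8255         5.4765
  4         2.50         1.6439         6.5755
  5         2.50         1.4803         7.4015
  6         2.50         1.3330         7.9980
  7         2.50         1.2004         8.4025
  8         2.50         1.0809         8.6473
  9     1,002.50       390.3169     3,512.8518
  Σ                    403.1593     3,563.6587
P = 403.1593; Macaulay duration = 3,563.6587 / 403.1593 = 8.83933 years.
Modified duration = D_Mac / (1 + y) = 8.83933 / 1.1105 = 7.95978 years.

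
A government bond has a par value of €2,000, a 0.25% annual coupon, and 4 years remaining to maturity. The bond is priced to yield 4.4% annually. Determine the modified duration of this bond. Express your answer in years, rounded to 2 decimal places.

Periodic yield y = 0.044. First find Macaulay duration:
  t   CF        PV=CF/(1+0.044)^t    t·PV
  1         5.00         4.7893         4.7893
  2         5.00         4.5874         9.1749
  3         5.00         4.3941        13.1823
  4     2,005.00     1,687.7666     6,751.0663
  Σ                  1,701.5374     6,778.2127
P = 1,701.5374; Macaulay duration = 6,778.2127 / 1,701.5374 = 3.98358 years.
Modified duration = D_Mac / (1 + y) = 3.98358 / 1.044 = 3.81569 years.

3.82 years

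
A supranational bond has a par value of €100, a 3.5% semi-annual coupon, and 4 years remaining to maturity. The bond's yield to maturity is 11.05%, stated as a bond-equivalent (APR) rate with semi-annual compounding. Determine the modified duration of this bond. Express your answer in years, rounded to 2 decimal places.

3.53 years

Periodic yield y = 0.05525. First find Macaulay duration:
  t   CF        PV=CF/(1+0.05525)^t    t·PV
  1         1.75         1.6584         1.6584
  2         1.75         1.5715         3.1431
  3         1.75         1.4893         4.4678
  4         1.75         1.4113         5.6452
  5         1.75         1.3374         6.6870
  6         1.75         1.2674         7.6043
  7         1.75         1.2010         8.4071
  8       101.75        66.1746       529.3971
  Σ                     76.1109       567.0099
P = 76.1109; Macaulay duration = 567.0099 / 76.1109 = 7.44978 half-year periods = 3.72489 years.
Modified duration = D_Mac / (1 + y) = 3.72489 / 1.05525 = 3.52987 years.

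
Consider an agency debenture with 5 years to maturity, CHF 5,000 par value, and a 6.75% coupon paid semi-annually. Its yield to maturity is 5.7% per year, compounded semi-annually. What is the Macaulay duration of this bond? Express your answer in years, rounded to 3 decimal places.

Periodic yield y = 0.0285. Discount each cash flow and weight by its period:
  t   CF        PV=CF/(1+0.0285)^t    t·PV
  1       168.75       164.0739       164.0739
  2       168.75       159.5274       319.0547
  3       168.75       155.1068       465.3205
  4       168.75       150.8088       603.2351
  5       168.75       146.6298       733.1491
  6       168.75       142.5667       855.4000
  7       168.75       138.6161       970.3128
  8       168.75       134.7750     1,078.2002
  9       168.75       131.0404     1,179.3633
  10    5,168.75     3,902.4969    39,024.9690
  Σ                  5,225.6417    45,393.0786
Price P = Σ PV = 5,225.6417.
Macaulay duration = Σ(t·PV) / P = 45,393.0786 / 5,225.6417 = 8.68660 half-year periods.
In years: 8.68660 / 2 = 4.34330 years.

4.343 years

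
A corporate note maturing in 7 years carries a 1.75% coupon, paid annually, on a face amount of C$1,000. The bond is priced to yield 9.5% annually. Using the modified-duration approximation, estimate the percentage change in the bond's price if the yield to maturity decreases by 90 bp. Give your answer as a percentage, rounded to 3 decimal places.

+5.365%

Periodic yield y = 0.095. Modified duration first:
  t   CF        PV=CF/(1+0.095)^t    t·PV
  1        17.50        15.9817        15.9817
  2        17.50        14.5952        29.1904
  3        17.50        13.3289        39.9868
  4        17.50        12.1726        48.6902
  5        17.50        11.1165        55.5824
  6        17.50        10.1520        60.9122
  7     1,017.50       539.0581     3,773.4068
  Σ                    616.4051     4,023.7506
P = 616.4051; D_Mac = 6.52777 yrs; D_mod = 6.52777/(1+0.095) = 5.96143 yrs.
ΔP/P ≈ -D_mod · Δy = -5.96143 × (-0.009) = +0.053653 = +5.3653%.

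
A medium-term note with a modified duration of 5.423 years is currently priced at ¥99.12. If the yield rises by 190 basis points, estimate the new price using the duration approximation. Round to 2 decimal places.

Duration approximation: ΔP/P ≈ -D_mod · Δy = -5.423 × (+0.019) = -0.103037.
New price ≈ 99.12 × (1 - 0.103037) = 88.90697256.

¥88.91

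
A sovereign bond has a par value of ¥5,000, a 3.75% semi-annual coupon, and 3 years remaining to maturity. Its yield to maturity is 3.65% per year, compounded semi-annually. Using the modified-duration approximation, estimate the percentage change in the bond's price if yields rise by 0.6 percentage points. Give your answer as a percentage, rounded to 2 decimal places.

-1.69%

Periodic yield y = 0.01825. Modified duration first:
  t   CF        PV=CF/(1+0.01825)^t    t·PV
  1        93.75        92.0697        92.0697
  2        93.75        90.4196       180.8391
  3        93.75        88.7990       266.3970
  4        93.75        87.2075       348.8298
  5        93.75        85.6444       428.2222
  6     5,093.75     4,569.9465    27,419.6789
  Σ                  5,014.0867    28,736.0367
P = 5,014.0867; D_Mac = 5.73106 half-year periods = 2.86553 yrs; D_mod = 2.86553/(1+0.01825) = 2.81417 yrs.
ΔP/P ≈ -D_mod · Δy = -2.81417 × (+0.006) = -0.016885 = -1.6885%.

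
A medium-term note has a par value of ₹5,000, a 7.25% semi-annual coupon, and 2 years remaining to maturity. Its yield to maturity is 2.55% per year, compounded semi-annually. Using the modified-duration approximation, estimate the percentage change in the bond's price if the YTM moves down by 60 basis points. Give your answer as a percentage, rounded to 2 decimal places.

Periodic yield y = 0.01275. Modified duration first:
  t   CF        PV=CF/(1+0.01275)^t    t·PV
  1       181.25       178.9682       178.9682
  2       181.25       176.7150       353.4301
  3       181.25       174.4903       523.4709
  4     5,181.25     4,925.2189    19,700.8757
  Σ                  5,455.3924    20,756.7448
P = 5,455.3924; D_Mac = 3.80481 half-year periods = 1.90241 yrs; D_mod = 1.90241/(1+0.01275) = 1.87846 yrs.
ΔP/P ≈ -D_mod · Δy = -1.87846 × (-0.006) = +0.011271 = +1.1271%.

+1.13%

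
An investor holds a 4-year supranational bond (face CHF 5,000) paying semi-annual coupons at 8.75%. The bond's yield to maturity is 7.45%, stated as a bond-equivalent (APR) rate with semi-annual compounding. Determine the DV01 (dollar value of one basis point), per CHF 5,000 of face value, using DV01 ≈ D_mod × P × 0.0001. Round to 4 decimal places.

Periodic yield y = 0.03725.
  t   CF        PV=CF/(1+0.03725)^t    t·PV
  1       218.75       210.8942       210.8942
  2       218.75       203.3205       406.6410
  3       218.75       196.0188       588.0564
  4       218.75       188.9793       755.9173
  5       218.75       182.1926       910.9632
  6       218.75       175.6497     1,053.8982
  7       218.75       169.3417     1,185.3920
  8     5,218.75     3,894.9236    31,159.3889
  Σ                  5,221.3205    36,271.1512
P = 5,221.3205; D_Mac = 6.94674 half-year periods = 3.47337 yrs; D_mod = 3.34863 yrs.
DV01 ≈ 3.34863 × 5,221.3205 × 0.0001 = 1.748429.

CHF 1.7484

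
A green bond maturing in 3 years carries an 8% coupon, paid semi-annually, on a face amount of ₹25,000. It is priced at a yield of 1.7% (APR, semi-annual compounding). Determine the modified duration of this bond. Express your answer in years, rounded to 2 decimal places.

Periodic yield y = 0.0085. First find Macaulay duration:
  t   CF        PV=CF/(1+0.0085)^t    t·PV
  1     1,000.00       991.5716       991.5716
  2     1,000.00       983.2143     1,966.4286
  3     1,000.00       974.9274     2,924.7823
  4     1,000.00       966.7104     3,866.8416
  5     1,000.00       958.5626     4,792.8131
  6    26,000.00    24,712.5711   148,275.4269
  Σ                 29,587.5576   162,817.8641
P = 29,587.5576; Macaulay duration = 162,817.8641 / 29,587.5576 = 5.50292 half-year periods = 2.75146 years.
Modified duration = D_Mac / (1 + y) = 2.75146 / 1.0085 = 2.72827 years.

2.73 years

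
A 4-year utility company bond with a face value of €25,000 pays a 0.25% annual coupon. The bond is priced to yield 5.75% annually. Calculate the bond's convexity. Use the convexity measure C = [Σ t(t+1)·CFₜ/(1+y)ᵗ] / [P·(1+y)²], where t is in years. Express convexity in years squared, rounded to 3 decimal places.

17.784

With y = 0.0575:
  t   CF        PV=CF/(1+0.0575)^t    t·PV        t(t+1)·PV
  1        62.50        59.1017        59.1017         118.2033
  2        62.50        55.8881       111.7762         335.3285
  3        62.50        52.8493       158.5478         634.1911
  4    25,062.50    20,040.2385    80,160.9540     400,804.7700
  Σ                 20,208.0775    80,490.3796     401,892.4929
P = 20,208.0775.
Convexity = Σ t(t+1)·PV / [P·(1+y)²] = 401,892.4929 / (20,208.0775 × 1.118306) = 17.78378.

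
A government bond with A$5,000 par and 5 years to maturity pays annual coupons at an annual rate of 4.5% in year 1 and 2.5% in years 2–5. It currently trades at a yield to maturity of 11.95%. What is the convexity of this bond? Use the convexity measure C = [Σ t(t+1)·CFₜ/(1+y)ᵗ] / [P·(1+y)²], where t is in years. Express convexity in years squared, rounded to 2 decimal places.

With y = 0.1195:
  t   CF        PV=CF/(1+0.1195)^t    t·PV        t(t+1)·PV
  1       225.00       200.9826       200.9826         401.9652
  2       125.00        99.7383       199.4765         598.4296
  3       125.00        89.0918       267.2754       1,069.1016
  4       125.00        79.5818       318.3271       1,591.6355
  5     5,125.00     2,914.5625    14,572.8127      87,436.8765
  Σ                  3,383.9570    15,558.8744      91,098.0083
P = 3,383.9570.
Convexity = Σ t(t+1)·PV / [P·(1+y)²] = 91,098.0083 / (3,383.9570 × 1.253280) = 21.48008.

21.48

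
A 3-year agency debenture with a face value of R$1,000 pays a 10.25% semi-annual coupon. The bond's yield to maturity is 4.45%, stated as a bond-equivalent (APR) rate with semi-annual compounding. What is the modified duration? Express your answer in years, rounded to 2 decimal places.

Periodic yield y = 0.02225. First find Macaulay duration:
  t   CF        PV=CF/(1+0.02225)^t    t·PV
  1        51.25        50.1345        50.1345
  2        51.25        49.0433        98.0866
  3        51.25        47.9758       143.9275
  4        51.25        46.9316       187.7264
  5        51.25        45.9101       229.5505
  6     1,051.25       921.2199     5,527.3192
  Σ                  1,161.2152     6,236.7447
P = 1,161.2152; Macaulay duration = 6,236.7447 / 1,161.2152 = 5.37088 half-year periods = 2.68544 years.
Modified duration = D_Mac / (1 + y) = 2.68544 / 1.02225 = 2.62699 years.

2.63 years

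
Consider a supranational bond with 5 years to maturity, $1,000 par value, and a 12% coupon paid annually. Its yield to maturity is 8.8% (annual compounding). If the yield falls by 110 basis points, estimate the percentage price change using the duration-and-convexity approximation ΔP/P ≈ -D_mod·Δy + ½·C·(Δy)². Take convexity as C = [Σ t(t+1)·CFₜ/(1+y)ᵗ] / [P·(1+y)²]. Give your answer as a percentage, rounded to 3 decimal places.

With y = 0.088:
  t   CF        PV=CF/(1+0.088)^t    t·PV        t(t+1)·PV
  1       120.00       110.2941       110.2941         220.5882
  2       120.00       101.3733       202.7465         608.2396
  3       120.00        93.1740       279.5219       1,118.0875
  4       120.00        85.6378       342.5513       1,712.7566
  5     1,120.00       734.6383     3,673.1913      22,039.1480
  Σ                  1,125.1174     4,608.3052      25,698.8200
P = 1,125.1174; D_Mac = 4.09584 yrs; D_mod = 3.76456 yrs; C = 19.29557.
Duration effect: -3.76456 × (-0.011) = +0.041410
Convexity effect: 0.5 × 19.29557 × (-0.011)² = +0.0011674
ΔP/P ≈ +0.041410 + 0.0011674 = +0.042578 = +4.2578%.

+4.258%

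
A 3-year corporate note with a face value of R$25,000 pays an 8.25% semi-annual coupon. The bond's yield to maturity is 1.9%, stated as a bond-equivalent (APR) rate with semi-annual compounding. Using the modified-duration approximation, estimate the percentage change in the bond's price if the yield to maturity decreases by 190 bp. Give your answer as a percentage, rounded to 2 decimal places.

Periodic yield y = 0.0095. Modified duration first:
  t   CF        PV=CF/(1+0.0095)^t    t·PV
  1     1,031.25     1,021.5453     1,021.5453
  2     1,031.25     1,011.9320     2,023.8639
  3     1,031.25     1,002.4091     3,007.2272
  4     1,031.25       992.9758     3,971.9032
  5     1,031.25       983.6313     4,918.1566
  6    26,031.25    24,595.5809   147,573.4851
  Σ                 29,608.0743   162,516.1814
P = 29,608.0743; D_Mac = 5.48891 half-year periods = 2.74446 yrs; D_mod = 2.74446/(1+0.0095) = 2.71863 yrs.
ΔP/P ≈ -D_mod · Δy = -2.71863 × (-0.019) = +0.051654 = +5.1654%.

+5.17%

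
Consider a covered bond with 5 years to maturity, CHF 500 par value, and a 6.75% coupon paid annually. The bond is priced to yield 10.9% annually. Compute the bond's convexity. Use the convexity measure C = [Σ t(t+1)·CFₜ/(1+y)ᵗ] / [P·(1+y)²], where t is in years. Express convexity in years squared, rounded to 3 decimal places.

With y = 0.109:
  t   CF        PV=CF/(1+0.109)^t    t·PV        t(t+1)·PV
  1        33.75        30.4328        30.4328          60.8656
  2        33.75        27.4417        54.8834         164.6501
  3        33.75        24.7445        74.2336         296.9343
  4        33.75        22.3125        89.2499         446.2493
  5       533.75       318.1853     1,590.9267       9,545.5600
  Σ                    423.1168     1,839.7263      10,514.2594
P = 423.1168.
Convexity = Σ t(t+1)·PV / [P·(1+y)²] = 10,514.2594 / (423.1168 × 1.229881) = 20.20483.

20.205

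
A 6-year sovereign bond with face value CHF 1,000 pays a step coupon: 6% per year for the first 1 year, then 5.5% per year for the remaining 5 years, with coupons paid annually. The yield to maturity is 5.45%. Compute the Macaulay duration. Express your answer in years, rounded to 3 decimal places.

5.251 years

Periodic yield y = 0.0545. Discount each cash flow and weight by its year:
  t   CF        PV=CF/(1+0.0545)^t    t·PV
  1        60.00        56.8990        56.8990
  2        55.00        49.4618        98.9235
  3        55.00        46.9054       140.7162
  4        55.00        44.4812       177.9247
  5        55.00        42.1823       210.9113
  6     1,055.00       767.3137     4,603.8822
  Σ                  1,007.2433     5,289.2570
Price P = Σ PV = 1,007.2433.
Macaulay duration = Σ(t·PV) / P = 5,289.2570 / 1,007.2433 = 5.25122 years.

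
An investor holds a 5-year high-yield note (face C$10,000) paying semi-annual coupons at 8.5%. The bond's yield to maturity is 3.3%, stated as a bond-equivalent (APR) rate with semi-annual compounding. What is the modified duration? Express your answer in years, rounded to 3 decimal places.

4.203 years

Periodic yield y = 0.0165. First find Macaulay duration:
  t   CF        PV=CF/(1+0.0165)^t    t·PV
  1       425.00       418.1013       418.1013
  2       425.00       411.3146       822.6293
  3       425.00       404.6381     1,213.9143
  4       425.00       398.0700     1,592.2798
  5       425.00       391.6084     1,958.0421
  6       425.00       385.2518     2,311.5106
  7       425.00       378.9983     2,652.9880
  8       425.00       372.8463     2,982.7706
  9       425.00       366.7942     3,301.1480
  10   10,425.00     8,851.2016    88,512.0163
  Σ                 12,378.8247   105,765.4002
P = 12,378.8247; Macaulay duration = 105,765.4002 / 12,378.8247 = 8.54406 half-year periods = 4.27203 years.
Modified duration = D_Mac / (1 + y) = 4.27203 / 1.0165 = 4.20268 years.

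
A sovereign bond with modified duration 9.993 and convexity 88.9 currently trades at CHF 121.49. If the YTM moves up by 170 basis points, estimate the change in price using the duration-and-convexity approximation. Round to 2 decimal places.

Duration effect: -D_mod·Δy = -9.993 × (+0.017) = -0.169881
Convexity effect: ½·C·(Δy)² = 0.5 × 88.9 × (0.017)² = +0.01284605
ΔP/P ≈ -0.169881 + 0.01284605 = -0.15703495
ΔP ≈ 121.49 × (-0.15703495) = -19.0781760755.

-CHF 19.08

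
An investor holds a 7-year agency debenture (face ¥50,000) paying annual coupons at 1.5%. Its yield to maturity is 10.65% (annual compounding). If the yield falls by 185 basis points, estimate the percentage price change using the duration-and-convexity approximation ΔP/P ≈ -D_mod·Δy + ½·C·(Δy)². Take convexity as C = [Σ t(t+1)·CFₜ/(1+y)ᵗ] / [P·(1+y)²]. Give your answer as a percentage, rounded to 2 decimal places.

With y = 0.1065:
  t   CF        PV=CF/(1+0.1065)^t    t·PV        t(t+1)·PV
  1       750.00       677.8129       677.8129       1,355.6258
  2       750.00       612.5738     1,225.1476       3,675.4429
  3       750.00       553.6139     1,660.8418       6,643.3671
  4       750.00       500.3289     2,001.3156      10,006.5780
  5       750.00       452.1725     2,260.8626      13,565.1758
  6       750.00       408.6512     2,451.9071      17,163.3494
  7    50,750.00    24,990.5675   174,933.9726   1,399,471.7810
  Σ                 28,195.7208   185,211.8603   1,451,881.3201
P = 28,195.7208; D_Mac = 6.56879 yrs; D_mod = 5.93655 yrs; C = 42.05766.
Duration effect: -5.93655 × (-0.0185) = +0.109826
Convexity effect: 0.5 × 42.05766 × (-0.0185)² = +0.0071971
ΔP/P ≈ +0.109826 + 0.0071971 = +0.117023 = +11.7023%.

+11.70%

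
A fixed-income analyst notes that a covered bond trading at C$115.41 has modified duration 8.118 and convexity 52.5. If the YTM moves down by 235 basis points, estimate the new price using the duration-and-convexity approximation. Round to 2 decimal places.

C$139.10

Duration effect: -D_mod·Δy = -8.118 × (-0.0235) = +0.190773
Convexity effect: ½·C·(Δy)² = 0.5 × 52.5 × (-0.0235)² = +0.0144965625
ΔP/P ≈ +0.190773 + 0.0144965625 = +0.2052695625
New price ≈ 115.41 × (1 + 0.2052695625) = 139.100160208125.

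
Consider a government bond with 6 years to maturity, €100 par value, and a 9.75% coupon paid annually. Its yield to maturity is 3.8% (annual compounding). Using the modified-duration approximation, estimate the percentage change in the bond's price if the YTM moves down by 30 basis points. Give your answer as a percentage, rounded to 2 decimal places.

Periodic yield y = 0.038. Modified duration first:
  t   CF        PV=CF/(1+0.038)^t    t·PV
  1         9.75         9.3931         9.3931
  2         9.75         9.0492        18.0984
  3         9.75         8.7179        26.1537
  4         9.75         8.3988        33.5950
  5         9.75         8.0913        40.4565
  6       109.75        87.7446       526.4676
  Σ                    131.3948       654.1643
P = 131.3948; D_Mac = 4.97862 yrs; D_mod = 4.97862/(1+0.038) = 4.79635 yrs.
ΔP/P ≈ -D_mod · Δy = -4.79635 × (-0.003) = +0.014389 = +1.4389%.

+1.44%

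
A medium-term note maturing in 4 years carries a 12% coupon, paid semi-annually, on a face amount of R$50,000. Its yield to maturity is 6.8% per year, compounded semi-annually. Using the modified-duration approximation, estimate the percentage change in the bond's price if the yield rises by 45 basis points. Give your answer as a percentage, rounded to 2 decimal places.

-1.46%

Periodic yield y = 0.034. Modified duration first:
  t   CF        PV=CF/(1+0.034)^t    t·PV
  1     3,000.00     2,901.3540     2,901.3540
  2     3,000.00     2,805.9516     5,611.9032
  3     3,000.00     2,713.6863     8,141.0588
  4     3,000.00     2,624.4548    10,497.8193
  5     3,000.00     2,538.1575    12,690.7873
  6     3,000.00     2,454.6977    14,728.1864
  7     3,000.00     2,373.9823    16,617.8764
  8    53,000.00    40,561.2714   324,490.1712
  Σ                 58,973.5556   395,679.1565
P = 58,973.5556; D_Mac = 6.70943 half-year periods = 3.35472 yrs; D_mod = 3.35472/(1+0.034) = 3.24441 yrs.
ΔP/P ≈ -D_mod · Δy = -3.24441 × (+0.0045) = -0.014600 = -1.4600%.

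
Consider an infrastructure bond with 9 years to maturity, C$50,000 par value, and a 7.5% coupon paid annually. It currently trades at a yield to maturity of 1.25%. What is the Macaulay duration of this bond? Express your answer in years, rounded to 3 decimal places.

Periodic yield y = 0.0125. Discount each cash flow and weight by its year:
  t   CF        PV=CF/(1+0.0125)^t    t·PV
  1     3,750.00     3,703.7037     3,703.7037
  2     3,750.00     3,657.9790     7,315.9579
  3     3,750.00     3,612.8187    10,838.4562
  4     3,750.00     3,568.2160    14,272.8641
  5     3,750.00     3,524.1640    17,620.8199
  6     3,750.00     3,480.6558    20,883.9347
  7     3,750.00     3,437.6847    24,063.7931
  8     3,750.00     3,395.2442    27,161.9534
  9    53,750.00    48,064.3620   432,579.2577
  Σ                 76,444.8281   558,440.7407
Price P = Σ PV = 76,444.8281.
Macaulay duration = Σ(t·PV) / P = 558,440.7407 / 76,444.8281 = 7.30515 years.

7.305 years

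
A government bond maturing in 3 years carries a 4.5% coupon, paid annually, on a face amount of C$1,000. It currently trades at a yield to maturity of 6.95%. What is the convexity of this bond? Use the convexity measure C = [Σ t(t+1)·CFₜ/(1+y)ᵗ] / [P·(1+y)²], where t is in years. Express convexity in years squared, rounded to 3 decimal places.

With y = 0.0695:
  t   CF        PV=CF/(1+0.0695)^t    t·PV        t(t+1)·PV
  1        45.00        42.0757        42.0757          84.1515
  2        45.00        39.3415        78.6830         236.0490
  3     1,045.00       854.2282     2,562.6847      10,250.7389
  Σ                    935.6455     2,683.4435      10,570.9393
P = 935.6455.
Convexity = Σ t(t+1)·PV / [P·(1+y)²] = 10,570.9393 / (935.6455 × 1.143830) = 9.87736.

9.877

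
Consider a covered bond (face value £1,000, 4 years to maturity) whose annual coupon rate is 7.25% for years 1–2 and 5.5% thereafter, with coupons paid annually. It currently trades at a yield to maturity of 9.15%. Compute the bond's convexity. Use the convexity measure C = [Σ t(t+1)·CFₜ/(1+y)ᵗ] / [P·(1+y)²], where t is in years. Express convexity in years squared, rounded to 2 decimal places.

With y = 0.0915:
  t   CF        PV=CF/(1+0.0915)^t    t·PV        t(t+1)·PV
  1        72.50        66.4224        66.4224         132.8447
  2        72.50        60.8542       121.7084         365.1252
  3        55.00        42.2952       126.8857         507.5429
  4     1,055.00       743.2886     2,973.1546      14,865.7729
  Σ                    912.8604     3,288.1710      15,871.2857
P = 912.8604.
Convexity = Σ t(t+1)·PV / [P·(1+y)²] = 15,871.2857 / (912.8604 × 1.191372) = 14.59353.

14.59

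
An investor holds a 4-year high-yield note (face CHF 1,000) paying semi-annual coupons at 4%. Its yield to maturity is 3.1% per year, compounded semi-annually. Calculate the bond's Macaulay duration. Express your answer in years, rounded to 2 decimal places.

3.74 years

Periodic yield y = 0.0155. Discount each cash flow and weight by its period:
  t   CF        PV=CF/(1+0.0155)^t    t·PV
  1        20.00        19.6947        19.6947
  2        20.00        19.3941        38.7882
  3        20.00        19.0981        57.2943
  4        20.00        18.8066        75.2264
  5        20.00        18.5195        92.5977
  6        20.00        18.2369       109.4213
  7        20.00        17.9585       125.7096
  8     1,020.00       901.9049     7,215.2393
  Σ                  1,033.6134     7,733.9716
Price P = Σ PV = 1,033.6134.
Macaulay duration = Σ(t·PV) / P = 7,733.9716 / 1,033.6134 = 7.48246 half-year periods.
In years: 7.48246 / 2 = 3.74123 years.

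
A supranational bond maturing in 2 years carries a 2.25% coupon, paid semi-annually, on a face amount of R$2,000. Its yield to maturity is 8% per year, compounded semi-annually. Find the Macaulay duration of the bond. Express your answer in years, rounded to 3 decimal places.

Periodic yield y = 0.04. Discount each cash flow and weight by its period:
  t   CF        PV=CF/(1+0.04)^t    t·PV
  1        22.50        21.6346        21.6346
  2        22.50        20.8025        41.6050
  3        22.50        20.0024        60.0073
  4     2,022.50     1,728.8415     6,915.3659
  Σ                  1,791.2810     7,038.6128
Price P = Σ PV = 1,791.2810.
Macaulay duration = Σ(t·PV) / P = 7,038.6128 / 1,791.2810 = 3.92937 half-year periods.
In years: 3.92937 / 2 = 1.96469 years.

1.965 years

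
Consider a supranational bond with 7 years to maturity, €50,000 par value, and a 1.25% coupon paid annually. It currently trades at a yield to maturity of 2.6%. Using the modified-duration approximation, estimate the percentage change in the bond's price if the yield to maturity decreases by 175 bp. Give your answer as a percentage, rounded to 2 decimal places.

Periodic yield y = 0.026. Modified duration first:
  t   CF        PV=CF/(1+0.026)^t    t·PV
  1       625.00       609.1618       609.1618
  2       625.00       593.7249     1,187.4499
  3       625.00       578.6793     1,736.0379
  4       625.00       564.0149     2,256.0596
  5       625.00       549.7221     2,748.6106
  6       625.00       535.7915     3,214.7492
  7    50,625.00    42,299.3322   296,095.3252
  Σ                 45,730.4268   307,847.3942
P = 45,730.4268; D_Mac = 6.73178 yrs; D_mod = 6.73178/(1+0.026) = 6.56119 yrs.
ΔP/P ≈ -D_mod · Δy = -6.56119 × (-0.0175) = +0.114821 = +11.4821%.

+11.48%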